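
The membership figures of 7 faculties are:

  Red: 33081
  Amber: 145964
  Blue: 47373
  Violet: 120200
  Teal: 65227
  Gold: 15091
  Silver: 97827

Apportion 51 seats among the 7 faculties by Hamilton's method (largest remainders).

Red: 3, Amber: 14, Blue: 5, Violet: 12, Teal: 6, Gold: 1, Silver: 10

Standard divisor: 524763 ÷ 51 ≈ 10289.471.
Standard quotas: Red 3.2150, Amber 14.1858, Blue 4.6040, Violet 11.6818, Teal 6.3392, Gold 1.4666, Silver 9.5075.
Lower quotas: Red 3, Amber 14, Blue 4, Violet 11, Teal 6, Gold 1, Silver 9 (sum 48, leaving 3 seats).
Remainders in descending order: Violet 0.6818, Blue 0.6040, Silver 0.5075, Gold 0.4666, Teal 0.3392, Red 0.2150, Amber 0.1858.
Largest remainders: Violet, Blue, Silver receive the extra seats.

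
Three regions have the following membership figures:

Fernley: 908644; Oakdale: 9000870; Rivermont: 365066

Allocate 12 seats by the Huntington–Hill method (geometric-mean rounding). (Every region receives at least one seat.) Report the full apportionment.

With divisor 903487: modified quotas Fernley 1.006, Oakdale 9.962, Rivermont 0.404.
Geometric-mean thresholds: Fernley √(1·2)=1.414, Oakdale √(9·10)=9.487, Rivermont (min 1).
Each quota rounded against its threshold gives Fernley 1, Oakdale 10, Rivermont 1 (total 12).

Fernley 1; Oakdale 10; Rivermont 1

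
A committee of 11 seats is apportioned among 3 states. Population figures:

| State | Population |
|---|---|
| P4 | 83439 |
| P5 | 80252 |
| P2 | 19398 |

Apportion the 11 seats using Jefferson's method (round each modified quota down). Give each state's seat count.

P4=5; P5=5; P2=1

Standard divisor 183089/11 ≈ 16644.455; standard quotas: P4 5.013, P5 4.822, P2 1.165.
Rounding down gives 5, 4, 1 = 10 seats, so the divisor must be adjusted.
With modified divisor 15000: modified quotas P4 5.563, P5 5.350, P2 1.293.
Rounding down: P4 5, P5 5, P2 1 (total 11).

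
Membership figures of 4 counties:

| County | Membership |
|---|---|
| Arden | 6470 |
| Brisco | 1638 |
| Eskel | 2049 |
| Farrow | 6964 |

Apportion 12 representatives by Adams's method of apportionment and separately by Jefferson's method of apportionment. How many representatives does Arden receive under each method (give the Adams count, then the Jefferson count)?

4 and 5

Adams: Arden 4, Brisco 1, Eskel 2, Farrow 5.
Jefferson: Arden 5, Brisco 1, Eskel 1, Farrow 5.
Arden gets 4 under Adams and 5 under Jefferson.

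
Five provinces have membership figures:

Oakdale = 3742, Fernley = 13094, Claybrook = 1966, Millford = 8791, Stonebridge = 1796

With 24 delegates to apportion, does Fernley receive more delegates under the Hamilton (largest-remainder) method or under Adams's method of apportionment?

Hamilton

Hamilton: Oakdale 3, Fernley 11, Claybrook 2, Millford 7, Stonebridge 1.
Adams: Oakdale 3, Fernley 10, Claybrook 2, Millford 7, Stonebridge 2.
Fernley gets 11 under Hamilton and 10 under Adams.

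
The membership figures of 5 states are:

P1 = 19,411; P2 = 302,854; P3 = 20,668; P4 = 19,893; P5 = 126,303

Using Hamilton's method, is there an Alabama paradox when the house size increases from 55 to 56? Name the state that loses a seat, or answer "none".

P3

At 55 seats: P1 2, P2 34, P3 3, P4 2, P5 14.
At 56 seats: P1 2, P2 35, P3 2, P4 2, P5 15.
P3 drops from 3 to 2.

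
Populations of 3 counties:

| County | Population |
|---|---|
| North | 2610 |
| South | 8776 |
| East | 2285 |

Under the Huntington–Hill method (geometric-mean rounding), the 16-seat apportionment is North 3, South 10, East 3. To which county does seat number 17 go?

Priority for the next seat is population ÷ (√(s·(s+1))).
Priorities: North 753.442, South 836.759, East 659.623.
Highest priority: South.

South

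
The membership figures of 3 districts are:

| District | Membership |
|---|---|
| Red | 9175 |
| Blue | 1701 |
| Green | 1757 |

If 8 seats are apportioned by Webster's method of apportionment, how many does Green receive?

Standard divisor 12633/8 ≈ 1579.125; standard quotas: Red 5.810, Blue 1.077, Green 1.113.
Rounding to the nearest integer gives Red 6, Blue 1, Green 1 — total 8, matching the house size, so no adjustment is needed.
Green receives 1.

1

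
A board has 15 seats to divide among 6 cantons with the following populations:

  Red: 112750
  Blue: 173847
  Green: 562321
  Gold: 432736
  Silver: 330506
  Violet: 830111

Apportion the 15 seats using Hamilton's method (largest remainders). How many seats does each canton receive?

Red 1, Blue 1, Green 3, Gold 3, Silver 2, Violet 5

The standard divisor is 2442271/15 ≈ 162818.067.
Standard quotas: Red 0.6925, Blue 1.0677, Green 3.4537, Gold 2.6578, Silver 2.0299, Violet 5.0984.
Lower quotas: Red 0, Blue 1, Green 3, Gold 2, Silver 2, Violet 5 (sum 13, leaving 2 seats).
Remainders in descending order: Red 0.6925, Gold 0.6578, Green 0.4537, Violet 0.0984, Blue 0.0677, Silver 0.0299.
The surplus seats go to Red, Gold.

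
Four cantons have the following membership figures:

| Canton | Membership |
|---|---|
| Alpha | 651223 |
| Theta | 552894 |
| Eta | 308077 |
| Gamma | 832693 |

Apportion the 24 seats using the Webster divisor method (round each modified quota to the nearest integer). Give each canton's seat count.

Standard divisor 2344887/24 ≈ 97703.625; standard quotas: Alpha 6.665, Theta 5.659, Eta 3.153, Gamma 8.523.
Rounding to the nearest integer gives 7, 6, 3, 9 = 25 seats, so the divisor must be adjusted.
With modified divisor 99100: modified quotas Alpha 6.571, Theta 5.579, Eta 3.109, Gamma 8.403.
Rounding to the nearest integer: Alpha 7, Theta 6, Eta 3, Gamma 8 (total 24).

Alpha 7; Theta 6; Eta 3; Gamma 8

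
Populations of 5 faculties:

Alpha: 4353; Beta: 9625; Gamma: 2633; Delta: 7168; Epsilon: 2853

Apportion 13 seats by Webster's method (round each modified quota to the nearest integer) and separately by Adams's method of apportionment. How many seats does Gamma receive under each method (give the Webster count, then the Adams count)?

Webster: Alpha 2, Beta 5, Gamma 1, Delta 4, Epsilon 1.
Adams: Alpha 2, Beta 4, Gamma 2, Delta 3, Epsilon 2.
Gamma gets 1 under Webster and 2 under Adams.

1 and 2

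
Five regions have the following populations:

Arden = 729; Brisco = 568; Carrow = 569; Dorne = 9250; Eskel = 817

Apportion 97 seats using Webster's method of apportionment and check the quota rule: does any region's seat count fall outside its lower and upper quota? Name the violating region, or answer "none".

Dorne

Standard quotas: Arden 5.926, Brisco 4.617, Carrow 4.625, Dorne 75.191, Eskel 6.641.
Webster allocation: Arden 6, Brisco 5, Carrow 5, Dorne 74, Eskel 7.
Dorne has quota 75.191 (lower 75, upper 76) but receives 74 — outside the quota interval.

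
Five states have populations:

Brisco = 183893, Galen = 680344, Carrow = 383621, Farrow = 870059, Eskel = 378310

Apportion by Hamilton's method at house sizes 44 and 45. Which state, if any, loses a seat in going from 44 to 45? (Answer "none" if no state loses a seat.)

At 44 seats: Brisco 3, Galen 12, Carrow 7, Farrow 15, Eskel 7.
At 45 seats: Brisco 3, Galen 12, Carrow 7, Farrow 16, Eskel 7.
No state's allocation decreased.

none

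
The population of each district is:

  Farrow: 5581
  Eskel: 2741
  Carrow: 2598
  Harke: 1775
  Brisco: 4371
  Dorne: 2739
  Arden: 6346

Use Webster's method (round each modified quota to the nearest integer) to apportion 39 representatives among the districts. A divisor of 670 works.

With modified divisor 670: modified quotas Farrow 8.330, Eskel 4.091, Carrow 3.878, Harke 2.649, Brisco 6.524, Dorne 4.088, Arden 9.472.
Rounding to the nearest integer: Farrow 8, Eskel 4, Carrow 4, Harke 3, Brisco 7, Dorne 4, Arden 9 (total 39).

Farrow 8, Eskel 4, Carrow 4, Harke 3, Brisco 7, Dorne 4, Arden 9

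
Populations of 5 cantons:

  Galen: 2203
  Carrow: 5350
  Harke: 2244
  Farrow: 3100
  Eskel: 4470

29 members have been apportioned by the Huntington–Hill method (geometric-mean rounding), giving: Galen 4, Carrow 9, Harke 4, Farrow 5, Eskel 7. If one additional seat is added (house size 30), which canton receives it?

Priority for the next seat is population ÷ (√(s·(s+1))).
Priorities: Galen 492.606, Carrow 563.940, Harke 501.774, Farrow 565.980, Eskel 597.329.
Highest priority: Eskel.

Eskel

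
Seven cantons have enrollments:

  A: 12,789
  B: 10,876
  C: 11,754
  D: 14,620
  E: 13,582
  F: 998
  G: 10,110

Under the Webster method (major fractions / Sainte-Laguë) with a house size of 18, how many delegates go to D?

Standard divisor 74729/18 ≈ 4151.611; standard quotas: A 3.080, B 2.620, C 2.831, D 3.522, E 3.272, F 0.240, G 2.435.
Rounding to the nearest integer gives A 3, B 3, C 3, D 4, E 3, F 0, G 2 — total 18, matching the house size, so no adjustment is needed.
D receives 4.

4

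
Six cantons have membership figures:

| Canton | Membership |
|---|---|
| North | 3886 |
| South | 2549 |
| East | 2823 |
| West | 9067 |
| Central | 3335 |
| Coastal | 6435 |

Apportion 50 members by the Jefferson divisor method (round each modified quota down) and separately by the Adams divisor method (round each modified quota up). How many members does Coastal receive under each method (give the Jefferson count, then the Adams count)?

Jefferson: North 7, South 4, East 5, West 16, Central 6, Coastal 12.
Adams: North 7, South 5, East 5, West 16, Central 6, Coastal 11.
Coastal gets 12 under Jefferson and 11 under Adams.

12 and 11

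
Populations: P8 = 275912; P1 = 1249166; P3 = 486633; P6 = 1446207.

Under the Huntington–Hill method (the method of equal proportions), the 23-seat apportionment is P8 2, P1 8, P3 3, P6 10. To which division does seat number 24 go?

P1

Priority for the next seat is population ÷ (√(s·(s+1))).
Priorities: P8 112640.602, P1 147215.625, P3 140478.847, P6 137890.427.
Highest priority: P1.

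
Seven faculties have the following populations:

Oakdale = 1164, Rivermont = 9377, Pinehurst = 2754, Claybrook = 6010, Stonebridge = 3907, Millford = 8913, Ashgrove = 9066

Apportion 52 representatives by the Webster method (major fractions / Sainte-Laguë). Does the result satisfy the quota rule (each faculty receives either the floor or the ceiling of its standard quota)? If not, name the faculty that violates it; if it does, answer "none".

none

Standard quotas: Oakdale 1.469, Rivermont 11.838, Pinehurst 3.477, Claybrook 7.587, Stonebridge 4.932, Millford 11.252, Ashgrove 11.445.
Webster allocation: Oakdale 1, Rivermont 12, Pinehurst 3, Claybrook 8, Stonebridge 5, Millford 11, Ashgrove 12.
Every allocation lies between the lower and upper quota.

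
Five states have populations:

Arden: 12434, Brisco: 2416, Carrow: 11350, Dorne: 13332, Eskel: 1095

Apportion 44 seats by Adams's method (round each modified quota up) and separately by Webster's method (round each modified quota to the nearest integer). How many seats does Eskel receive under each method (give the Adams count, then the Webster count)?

Adams: Arden 13, Brisco 3, Carrow 12, Dorne 14, Eskel 2.
Webster: Arden 14, Brisco 3, Carrow 12, Dorne 14, Eskel 1.
Eskel gets 2 under Adams and 1 under Webster.

2 and 1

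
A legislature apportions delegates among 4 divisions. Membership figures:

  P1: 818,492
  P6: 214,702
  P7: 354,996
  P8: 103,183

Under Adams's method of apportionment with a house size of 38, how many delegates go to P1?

20

Standard divisor 1491373/38 ≈ 39246.658; standard quotas: P1 20.855, P6 5.471, P7 9.045, P8 2.629.
Rounding up gives 21, 6, 10, 3 = 40 seats, so the divisor must be adjusted.
With modified divisor 41900: modified quotas P1 19.534, P6 5.124, P7 8.472, P8 2.463.
Rounding up: P1 20, P6 6, P7 9, P8 3 (total 38).
P1 receives 20.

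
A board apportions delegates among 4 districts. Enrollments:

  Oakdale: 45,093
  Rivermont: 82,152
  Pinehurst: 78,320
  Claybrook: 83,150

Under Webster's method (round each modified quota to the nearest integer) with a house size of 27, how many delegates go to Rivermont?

Standard divisor 288715/27 ≈ 10693.148; standard quotas: Oakdale 4.217, Rivermont 7.683, Pinehurst 7.324, Claybrook 7.776.
Rounding to the nearest integer gives Oakdale 4, Rivermont 8, Pinehurst 7, Claybrook 8 — total 27, matching the house size, so no adjustment is needed.
Rivermont receives 8.

8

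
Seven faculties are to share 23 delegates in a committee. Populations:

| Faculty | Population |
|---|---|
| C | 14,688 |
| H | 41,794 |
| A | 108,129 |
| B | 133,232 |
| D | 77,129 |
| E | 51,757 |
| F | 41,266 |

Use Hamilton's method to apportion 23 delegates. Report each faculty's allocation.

Standard divisor: 467995 ÷ 23 ≈ 20347.609.
Standard quotas: C 0.7219, H 2.0540, A 5.3141, B 6.5478, D 3.7906, E 2.5436, F 2.0281.
Lower quotas: C 0, H 2, A 5, B 6, D 3, E 2, F 2 (sum 20, leaving 3 seats).
Remainders in descending order: D 0.7906, C 0.7219, B 0.5478, E 0.5436, A 0.3141, H 0.0540, F 0.0281.
Largest remainders: D, C, B receive the extra seats.

C 1; H 2; A 5; B 7; D 4; E 2; F 2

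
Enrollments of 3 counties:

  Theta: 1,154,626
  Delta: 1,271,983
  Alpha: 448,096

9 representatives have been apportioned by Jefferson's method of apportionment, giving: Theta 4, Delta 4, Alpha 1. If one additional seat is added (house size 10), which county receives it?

Delta

Priority for the next seat is population ÷ (current seats + 1).
Priorities: Theta 230925.200, Delta 254396.600, Alpha 224048.000.
Highest priority: Delta.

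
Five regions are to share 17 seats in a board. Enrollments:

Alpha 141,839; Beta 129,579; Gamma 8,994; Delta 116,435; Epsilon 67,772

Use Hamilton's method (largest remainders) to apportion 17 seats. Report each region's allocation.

Total 464619; standard divisor 464619/17 ≈ 27330.529.
Standard quotas: Alpha 5.1898, Beta 4.7412, Gamma 0.3291, Delta 4.2603, Epsilon 2.4797.
Lower quotas: Alpha 5, Beta 4, Gamma 0, Delta 4, Epsilon 2 (sum 15, leaving 2 seats).
Remainders in descending order: Beta 0.7412, Epsilon 0.4797, Gamma 0.3291, Delta 0.2603, Alpha 0.1898.
The surplus seats go to Beta, Epsilon.

Alpha 5, Beta 5, Gamma 0, Delta 4, Epsilon 3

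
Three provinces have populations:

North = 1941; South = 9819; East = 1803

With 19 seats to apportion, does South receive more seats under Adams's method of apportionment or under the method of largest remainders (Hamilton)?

Hamilton

Adams: North 3, South 13, East 3.
Hamilton: North 3, South 14, East 2.
South gets 13 under Adams and 14 under Hamilton.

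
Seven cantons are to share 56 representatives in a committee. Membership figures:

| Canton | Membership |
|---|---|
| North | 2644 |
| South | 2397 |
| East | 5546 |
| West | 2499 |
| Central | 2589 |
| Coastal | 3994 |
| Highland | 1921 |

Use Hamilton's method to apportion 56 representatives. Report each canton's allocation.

Total 21590; standard divisor 21590/56 ≈ 385.536.
Standard quotas: North 6.8580, South 6.2173, East 14.3852, West 6.4819, Central 6.7153, Coastal 10.3596, Highland 4.9827.
Lower quotas: North 6, South 6, East 14, West 6, Central 6, Coastal 10, Highland 4 (sum 52, leaving 4 seats).
Remainders in descending order: Highland 0.9827, North 0.8580, Central 0.7153, West 0.4819, East 0.3852, Coastal 0.3596, South 0.2173.
Largest remainders: Highland, North, Central, West receive the extra seats.

North: 7, South: 6, East: 14, West: 7, Central: 7, Coastal: 10, Highland: 5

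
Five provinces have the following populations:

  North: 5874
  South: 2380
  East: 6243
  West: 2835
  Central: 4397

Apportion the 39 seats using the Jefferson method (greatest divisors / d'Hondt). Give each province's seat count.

Standard divisor 21729/39 ≈ 557.154; standard quotas: North 10.543, South 4.272, East 11.205, West 5.088, Central 7.892.
Rounding down gives 10, 4, 11, 5, 7 = 37 seats, so the divisor must be adjusted.
With modified divisor 530: modified quotas North 11.083, South 4.491, East 11.779, West 5.349, Central 8.296.
Rounding down: North 11, South 4, East 11, West 5, Central 8 (total 39).

North=11, South=4, East=11, West=5, Central=8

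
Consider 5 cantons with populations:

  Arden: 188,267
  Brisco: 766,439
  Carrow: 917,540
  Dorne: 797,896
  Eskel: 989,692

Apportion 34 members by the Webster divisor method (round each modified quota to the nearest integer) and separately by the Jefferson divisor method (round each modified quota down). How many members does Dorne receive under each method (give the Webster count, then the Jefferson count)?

Webster: Arden 2, Brisco 7, Carrow 9, Dorne 7, Eskel 9.
Jefferson: Arden 1, Brisco 7, Carrow 9, Dorne 8, Eskel 9.
Dorne gets 7 under Webster and 8 under Jefferson.

7 and 8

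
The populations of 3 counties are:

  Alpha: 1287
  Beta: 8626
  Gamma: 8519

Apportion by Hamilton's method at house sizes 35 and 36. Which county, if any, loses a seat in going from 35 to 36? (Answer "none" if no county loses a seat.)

Alpha

At 35 seats: Alpha 3, Beta 16, Gamma 16.
At 36 seats: Alpha 2, Beta 17, Gamma 17.
Alpha drops from 3 to 2.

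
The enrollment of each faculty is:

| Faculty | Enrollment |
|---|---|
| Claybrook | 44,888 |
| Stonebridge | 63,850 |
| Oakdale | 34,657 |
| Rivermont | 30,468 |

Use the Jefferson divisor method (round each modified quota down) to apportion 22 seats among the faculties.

Standard divisor 173863/22 ≈ 7902.864; standard quotas: Claybrook 5.680, Stonebridge 8.079, Oakdale 4.385, Rivermont 3.855.
Rounding down gives 5, 8, 4, 3 = 20 seats, so the divisor must be adjusted.
With modified divisor 7300: modified quotas Claybrook 6.149, Stonebridge 8.747, Oakdale 4.748, Rivermont 4.174.
Rounding down: Claybrook 6, Stonebridge 8, Oakdale 4, Rivermont 4 (total 22).

Claybrook 6, Stonebridge 8, Oakdale 4, Rivermont 4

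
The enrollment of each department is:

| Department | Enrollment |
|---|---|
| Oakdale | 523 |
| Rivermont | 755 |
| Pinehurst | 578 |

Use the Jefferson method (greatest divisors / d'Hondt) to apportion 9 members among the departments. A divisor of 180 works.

With modified divisor 180: modified quotas Oakdale 2.906, Rivermont 4.194, Pinehurst 3.211.
Rounding down: Oakdale 2, Rivermont 4, Pinehurst 3 (total 9).

Oakdale: 2; Rivermont: 4; Pinehurst: 3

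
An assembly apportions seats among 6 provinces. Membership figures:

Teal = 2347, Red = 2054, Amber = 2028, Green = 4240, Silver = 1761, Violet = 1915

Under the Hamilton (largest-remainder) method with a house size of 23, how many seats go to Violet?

Total 14345; standard divisor 14345/23 ≈ 623.696.
Standard quotas: Teal 3.763, Red 3.293, Amber 3.252, Green 6.798, Silver 2.823, Violet 3.070.
Lower quotas: Teal 3, Red 3, Amber 3, Green 6, Silver 2, Violet 3 (sum 20, leaving 3 seats).
Remainders in descending order: Silver 0.823, Green 0.798, Teal 0.763, Red 0.293, Amber 0.252, Violet 0.070.
Largest remainders: Silver, Green, Teal receive the extra seats.
Violet receives 3.

3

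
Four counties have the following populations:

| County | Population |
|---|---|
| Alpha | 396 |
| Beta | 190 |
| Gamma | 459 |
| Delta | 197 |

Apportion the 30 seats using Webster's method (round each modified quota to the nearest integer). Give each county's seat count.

Standard divisor 1242/30 ≈ 41.4; standard quotas: Alpha 9.565, Beta 4.589, Gamma 11.087, Delta 4.758.
Rounding to the nearest integer gives 10, 5, 11, 5 = 31 seats, so the divisor must be adjusted.
With modified divisor 42: modified quotas Alpha 9.429, Beta 4.524, Gamma 10.929, Delta 4.690.
Rounding to the nearest integer: Alpha 9, Beta 5, Gamma 11, Delta 5 (total 30).

Alpha 9; Beta 5; Gamma 11; Delta 5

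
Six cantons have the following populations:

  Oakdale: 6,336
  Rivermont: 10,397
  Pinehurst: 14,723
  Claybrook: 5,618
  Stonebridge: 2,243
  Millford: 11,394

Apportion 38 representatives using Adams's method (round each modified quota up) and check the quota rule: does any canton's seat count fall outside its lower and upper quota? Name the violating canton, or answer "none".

Standard quotas: Oakdale 4.748, Rivermont 7.791, Pinehurst 11.033, Claybrook 4.210, Stonebridge 1.681, Millford 8.538.
Adams allocation: Oakdale 5, Rivermont 8, Pinehurst 11, Claybrook 4, Stonebridge 2, Millford 8.
Every allocation lies between the lower and upper quota.

none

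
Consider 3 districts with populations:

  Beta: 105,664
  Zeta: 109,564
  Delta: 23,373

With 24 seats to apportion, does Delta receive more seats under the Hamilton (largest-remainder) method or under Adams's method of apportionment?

Adams

Hamilton: Beta 11, Zeta 11, Delta 2.
Adams: Beta 10, Zeta 11, Delta 3.
Delta gets 2 under Hamilton and 3 under Adams.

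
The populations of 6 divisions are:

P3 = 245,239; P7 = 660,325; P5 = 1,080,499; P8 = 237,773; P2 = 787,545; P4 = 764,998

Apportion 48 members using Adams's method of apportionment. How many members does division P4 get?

10

Standard divisor 3776379/48 ≈ 78674.562; standard quotas: P3 3.117, P7 8.393, P5 13.734, P8 3.022, P2 10.010, P4 9.724.
Rounding up gives 4, 9, 14, 4, 11, 10 = 52 seats, so the divisor must be adjusted.
With modified divisor 82800: modified quotas P3 2.962, P7 7.975, P5 13.050, P8 2.872, P2 9.511, P4 9.239.
Rounding up: P3 3, P7 8, P5 14, P8 3, P2 10, P4 10 (total 48).
P4 receives 10.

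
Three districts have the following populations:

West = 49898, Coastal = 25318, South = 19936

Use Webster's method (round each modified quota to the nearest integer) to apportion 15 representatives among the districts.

West 8, Coastal 4, South 3

Standard divisor 95152/15 ≈ 6343.467; standard quotas: West 7.866, Coastal 3.991, South 3.143.
Rounding to the nearest integer gives West 8, Coastal 4, South 3 — total 15, matching the house size, so no adjustment is needed.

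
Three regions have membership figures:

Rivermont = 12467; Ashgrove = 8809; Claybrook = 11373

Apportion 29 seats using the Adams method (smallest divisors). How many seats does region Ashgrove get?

8

Standard divisor 32649/29 ≈ 1125.828; standard quotas: Rivermont 11.074, Ashgrove 7.824, Claybrook 10.102.
Rounding up gives 12, 8, 11 = 31 seats, so the divisor must be adjusted.
With modified divisor 1200: modified quotas Rivermont 10.389, Ashgrove 7.341, Claybrook 9.477.
Rounding up: Rivermont 11, Ashgrove 8, Claybrook 10 (total 29).
Ashgrove receives 8.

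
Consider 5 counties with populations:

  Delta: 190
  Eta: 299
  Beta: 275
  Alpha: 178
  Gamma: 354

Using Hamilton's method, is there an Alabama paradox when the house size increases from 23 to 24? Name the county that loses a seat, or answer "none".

Delta

At 23 seats: Delta 4, Eta 5, Beta 5, Alpha 3, Gamma 6.
At 24 seats: Delta 3, Eta 6, Beta 5, Alpha 3, Gamma 7.
Delta drops from 4 to 3.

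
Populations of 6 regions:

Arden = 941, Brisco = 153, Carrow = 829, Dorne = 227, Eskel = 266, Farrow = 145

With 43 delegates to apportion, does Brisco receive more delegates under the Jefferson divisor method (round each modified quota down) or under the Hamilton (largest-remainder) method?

Hamilton

Jefferson: Arden 17, Brisco 2, Carrow 14, Dorne 4, Eskel 4, Farrow 2.
Hamilton: Arden 16, Brisco 3, Carrow 14, Dorne 4, Eskel 4, Farrow 2.
Brisco gets 2 under Jefferson and 3 under Hamilton.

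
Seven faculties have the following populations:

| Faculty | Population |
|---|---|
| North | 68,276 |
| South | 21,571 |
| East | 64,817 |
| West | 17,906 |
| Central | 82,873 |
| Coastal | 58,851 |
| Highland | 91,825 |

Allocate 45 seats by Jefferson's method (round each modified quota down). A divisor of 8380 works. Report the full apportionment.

North 8, South 2, East 7, West 2, Central 9, Coastal 7, Highland 10

With modified divisor 8380: modified quotas North 8.147, South 2.574, East 7.735, West 2.137, Central 9.889, Coastal 7.023, Highland 10.958.
Rounding down: North 8, South 2, East 7, West 2, Central 9, Coastal 7, Highland 10 (total 45).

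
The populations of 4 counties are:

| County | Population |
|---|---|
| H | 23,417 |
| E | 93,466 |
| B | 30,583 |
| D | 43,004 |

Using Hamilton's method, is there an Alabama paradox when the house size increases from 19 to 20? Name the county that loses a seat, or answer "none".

H

At 19 seats: H 3, E 9, B 3, D 4.
At 20 seats: H 2, E 10, B 3, D 5.
H drops from 3 to 2.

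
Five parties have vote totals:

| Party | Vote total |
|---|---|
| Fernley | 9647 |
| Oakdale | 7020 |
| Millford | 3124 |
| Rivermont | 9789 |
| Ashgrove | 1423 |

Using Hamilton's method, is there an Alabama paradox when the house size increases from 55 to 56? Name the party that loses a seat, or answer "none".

Ashgrove

At 55 seats: Fernley 17, Oakdale 12, Millford 6, Rivermont 17, Ashgrove 3.
At 56 seats: Fernley 17, Oakdale 13, Millford 6, Rivermont 18, Ashgrove 2.
Ashgrove drops from 3 to 2.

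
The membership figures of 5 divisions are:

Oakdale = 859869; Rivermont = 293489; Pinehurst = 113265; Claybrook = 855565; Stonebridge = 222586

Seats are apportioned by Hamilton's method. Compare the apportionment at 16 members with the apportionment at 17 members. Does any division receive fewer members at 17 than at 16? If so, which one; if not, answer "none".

none

At 16 seats: Oakdale 6, Rivermont 2, Pinehurst 1, Claybrook 6, Stonebridge 1.
At 17 seats: Oakdale 6, Rivermont 2, Pinehurst 1, Claybrook 6, Stonebridge 2.
No division's allocation decreased.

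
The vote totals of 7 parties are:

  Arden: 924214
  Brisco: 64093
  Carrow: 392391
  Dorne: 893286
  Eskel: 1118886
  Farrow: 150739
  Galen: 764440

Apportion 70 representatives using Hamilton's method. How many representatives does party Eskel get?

Standard divisor: 4308049 ÷ 70 ≈ 61543.557.
Standard quotas: Arden 15.0172, Brisco 1.0414, Carrow 6.3758, Dorne 14.5147, Eskel 18.1804, Farrow 2.4493, Galen 12.4211.
Lower quotas: Arden 15, Brisco 1, Carrow 6, Dorne 14, Eskel 18, Farrow 2, Galen 12 (sum 68, leaving 2 seats).
Remainders in descending order: Dorne 0.5147, Farrow 0.4493, Galen 0.4211, Carrow 0.3758, Eskel 0.1804, Brisco 0.0414, Arden 0.0172.
Largest remainders: Dorne, Farrow receive the extra seats.
Eskel receives 18.

18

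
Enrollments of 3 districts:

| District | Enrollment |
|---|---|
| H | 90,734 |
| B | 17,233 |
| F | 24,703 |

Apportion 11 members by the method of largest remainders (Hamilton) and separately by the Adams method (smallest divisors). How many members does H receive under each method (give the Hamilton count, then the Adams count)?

8 and 7

Hamilton: H 8, B 1, F 2.
Adams: H 7, B 2, F 2.
H gets 8 under Hamilton and 7 under Adams.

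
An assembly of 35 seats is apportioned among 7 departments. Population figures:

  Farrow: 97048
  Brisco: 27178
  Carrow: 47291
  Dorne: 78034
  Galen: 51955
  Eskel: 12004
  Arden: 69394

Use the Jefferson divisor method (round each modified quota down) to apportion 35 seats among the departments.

Standard divisor 382904/35 ≈ 10940.114; standard quotas: Farrow 8.871, Brisco 2.484, Carrow 4.323, Dorne 7.133, Galen 4.749, Eskel 1.097, Arden 6.343.
Rounding down gives 8, 2, 4, 7, 4, 1, 6 = 32 seats, so the divisor must be adjusted.
With modified divisor 9800: modified quotas Farrow 9.903, Brisco 2.773, Carrow 4.826, Dorne 7.963, Galen 5.302, Eskel 1.225, Arden 7.081.
Rounding down: Farrow 9, Brisco 2, Carrow 4, Dorne 7, Galen 5, Eskel 1, Arden 7 (total 35).

Farrow 9, Brisco 2, Carrow 4, Dorne 7, Galen 5, Eskel 1, Arden 7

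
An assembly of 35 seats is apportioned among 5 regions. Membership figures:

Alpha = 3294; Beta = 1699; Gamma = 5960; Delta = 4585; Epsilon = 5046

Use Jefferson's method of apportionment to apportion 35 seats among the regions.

Standard divisor 20584/35 ≈ 588.114; standard quotas: Alpha 5.601, Beta 2.889, Gamma 10.134, Delta 7.796, Epsilon 8.580.
Rounding down gives 5, 2, 10, 7, 8 = 32 seats, so the divisor must be adjusted.
With modified divisor 555: modified quotas Alpha 5.935, Beta 3.061, Gamma 10.739, Delta 8.261, Epsilon 9.092.
Rounding down: Alpha 5, Beta 3, Gamma 10, Delta 8, Epsilon 9 (total 35).

Alpha=5; Beta=3; Gamma=10; Delta=8; Epsilon=9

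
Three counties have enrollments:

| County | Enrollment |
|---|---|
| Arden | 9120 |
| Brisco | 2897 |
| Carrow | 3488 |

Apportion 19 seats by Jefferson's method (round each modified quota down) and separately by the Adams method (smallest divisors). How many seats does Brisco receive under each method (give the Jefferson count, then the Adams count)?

Jefferson: Arden 12, Brisco 3, Carrow 4.
Adams: Arden 11, Brisco 4, Carrow 4.
Brisco gets 3 under Jefferson and 4 under Adams.

3 and 4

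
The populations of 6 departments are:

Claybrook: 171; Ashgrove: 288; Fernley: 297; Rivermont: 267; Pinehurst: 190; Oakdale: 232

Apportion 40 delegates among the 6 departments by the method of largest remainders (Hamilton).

Claybrook 5, Ashgrove 8, Fernley 8, Rivermont 7, Pinehurst 5, Oakdale 7

Total 1445; standard divisor 1445/40 ≈ 36.125.
Standard quotas: Claybrook 4.734, Ashgrove 7.972, Fernley 8.221, Rivermont 7.391, Pinehurst 5.260, Oakdale 6.422.
Lower quotas: Claybrook 4, Ashgrove 7, Fernley 8, Rivermont 7, Pinehurst 5, Oakdale 6 (sum 37, leaving 3 seats).
Remainders in descending order: Ashgrove 0.972, Claybrook 0.734, Oakdale 0.422, Rivermont 0.391, Pinehurst 0.260, Fernley 0.221.
Largest remainders: Ashgrove, Claybrook, Oakdale receive the extra seats.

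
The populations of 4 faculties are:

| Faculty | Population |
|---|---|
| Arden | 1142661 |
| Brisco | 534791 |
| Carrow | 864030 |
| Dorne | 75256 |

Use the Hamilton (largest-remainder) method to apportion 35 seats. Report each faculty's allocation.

The standard divisor is 2616738/35 ≈ 74763.943.
Standard quotas: Arden 15.2836, Brisco 7.1531, Carrow 11.5568, Dorne 1.0066.
Lower quotas: Arden 15, Brisco 7, Carrow 11, Dorne 1 (sum 34, leaving 1 seat).
Remainders in descending order: Carrow 0.5568, Arden 0.2836, Brisco 0.1531, Dorne 0.0066.
The surplus seat goes to Carrow.

Arden 15, Brisco 7, Carrow 12, Dorne 1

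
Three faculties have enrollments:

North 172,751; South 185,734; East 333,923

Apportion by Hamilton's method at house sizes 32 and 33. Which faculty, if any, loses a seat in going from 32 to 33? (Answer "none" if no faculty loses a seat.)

none

At 32 seats: North 8, South 9, East 15.
At 33 seats: North 8, South 9, East 16.
No faculty's allocation decreased.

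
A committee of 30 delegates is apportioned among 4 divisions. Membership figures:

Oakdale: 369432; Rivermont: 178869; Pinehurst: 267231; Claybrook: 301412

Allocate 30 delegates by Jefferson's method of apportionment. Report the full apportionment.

Standard divisor 1116944/30 ≈ 37231.467; standard quotas: Oakdale 9.923, Rivermont 4.804, Pinehurst 7.178, Claybrook 8.096.
Rounding down gives 9, 4, 7, 8 = 28 seats, so the divisor must be adjusted.
With modified divisor 34700: modified quotas Oakdale 10.646, Rivermont 5.155, Pinehurst 7.701, Claybrook 8.686.
Rounding down: Oakdale 10, Rivermont 5, Pinehurst 7, Claybrook 8 (total 30).

Oakdale 10, Rivermont 5, Pinehurst 7, Claybrook 8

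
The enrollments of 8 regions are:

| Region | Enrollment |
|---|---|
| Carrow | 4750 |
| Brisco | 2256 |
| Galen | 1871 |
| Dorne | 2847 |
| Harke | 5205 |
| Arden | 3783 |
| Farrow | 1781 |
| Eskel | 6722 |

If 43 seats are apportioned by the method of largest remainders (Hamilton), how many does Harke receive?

8

Total 29215; standard divisor 29215/43 ≈ 679.419.
Standard quotas: Carrow 6.9913, Brisco 3.3205, Galen 2.7538, Dorne 4.1903, Harke 7.6610, Arden 5.5680, Farrow 2.6214, Eskel 9.8938.
Lower quotas: Carrow 6, Brisco 3, Galen 2, Dorne 4, Harke 7, Arden 5, Farrow 2, Eskel 9 (sum 38, leaving 5 seats).
Remainders in descending order: Carrow 0.9913, Eskel 0.8938, Galen 0.7538, Harke 0.6610, Farrow 0.6214, Arden 0.5680, Brisco 0.3205, Dorne 0.1903.
The surplus seats go to Carrow, Eskel, Galen, Harke, Farrow.
Harke receives 8.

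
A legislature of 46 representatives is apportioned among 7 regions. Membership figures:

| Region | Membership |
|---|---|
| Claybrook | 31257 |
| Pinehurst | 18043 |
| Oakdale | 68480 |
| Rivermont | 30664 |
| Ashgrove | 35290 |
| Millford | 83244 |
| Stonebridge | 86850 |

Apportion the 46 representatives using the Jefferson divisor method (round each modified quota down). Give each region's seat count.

Standard divisor 353828/46 ≈ 7691.913; standard quotas: Claybrook 4.064, Pinehurst 2.346, Oakdale 8.903, Rivermont 3.987, Ashgrove 4.588, Millford 10.822, Stonebridge 11.291.
Rounding down gives 4, 2, 8, 3, 4, 10, 11 = 42 seats, so the divisor must be adjusted.
With modified divisor 7100: modified quotas Claybrook 4.402, Pinehurst 2.541, Oakdale 9.645, Rivermont 4.319, Ashgrove 4.970, Millford 11.725, Stonebridge 12.232.
Rounding down: Claybrook 4, Pinehurst 2, Oakdale 9, Rivermont 4, Ashgrove 4, Millford 11, Stonebridge 12 (total 46).

Claybrook: 4; Pinehurst: 2; Oakdale: 9; Rivermont: 4; Ashgrove: 4; Millford: 11; Stonebridge: 12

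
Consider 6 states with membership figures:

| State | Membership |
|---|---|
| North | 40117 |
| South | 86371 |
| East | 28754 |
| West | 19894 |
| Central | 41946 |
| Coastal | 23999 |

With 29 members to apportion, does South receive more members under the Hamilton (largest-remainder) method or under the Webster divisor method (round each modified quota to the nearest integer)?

Webster

Hamilton: North 5, South 10, East 4, West 2, Central 5, Coastal 3.
Webster: North 5, South 11, East 3, West 2, Central 5, Coastal 3.
South gets 10 under Hamilton and 11 under Webster.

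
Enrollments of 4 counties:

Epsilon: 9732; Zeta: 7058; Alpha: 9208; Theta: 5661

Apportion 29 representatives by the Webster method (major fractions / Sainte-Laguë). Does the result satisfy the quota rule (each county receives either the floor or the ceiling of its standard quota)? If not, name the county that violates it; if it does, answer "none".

Standard quotas: Epsilon 8.915, Zeta 6.465, Alpha 8.435, Theta 5.186.
Webster allocation: Epsilon 9, Zeta 7, Alpha 8, Theta 5.
Every allocation lies between the lower and upper quota.

none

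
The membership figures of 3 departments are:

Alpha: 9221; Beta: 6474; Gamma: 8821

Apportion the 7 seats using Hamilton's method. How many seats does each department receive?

Standard divisor: 24516 ÷ 7 ≈ 3502.286.
Standard quotas: Alpha 2.6329, Beta 1.8485, Gamma 2.5186.
Lower quotas: Alpha 2, Beta 1, Gamma 2 (sum 5, leaving 2 seats).
Remainders in descending order: Beta 0.8485, Alpha 0.6329, Gamma 0.5186.
Largest remainders: Beta, Alpha receive the extra seats.

Alpha=3; Beta=2; Gamma=2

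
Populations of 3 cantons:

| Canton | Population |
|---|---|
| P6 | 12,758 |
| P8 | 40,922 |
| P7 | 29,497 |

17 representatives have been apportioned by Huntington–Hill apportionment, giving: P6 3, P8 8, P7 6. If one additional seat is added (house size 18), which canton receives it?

P8

Priority for the next seat is population ÷ (√(s·(s+1))).
Priorities: P6 3682.917, P8 4822.704, P7 4551.486.
Highest priority: P8.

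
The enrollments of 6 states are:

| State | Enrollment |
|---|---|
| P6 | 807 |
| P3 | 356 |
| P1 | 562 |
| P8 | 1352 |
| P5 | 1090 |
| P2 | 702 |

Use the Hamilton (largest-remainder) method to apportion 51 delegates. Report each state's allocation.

P6: 9; P3: 4; P1: 6; P8: 14; P5: 11; P2: 7

Total 4869; standard divisor 4869/51 ≈ 95.471.
Standard quotas: P6 8.453, P3 3.729, P1 5.887, P8 14.161, P5 11.417, P2 7.353.
Lower quotas: P6 8, P3 3, P1 5, P8 14, P5 11, P2 7 (sum 48, leaving 3 seats).
Remainders in descending order: P1 0.887, P3 0.729, P6 0.453, P5 0.417, P2 0.353, P8 0.161.
The surplus seats go to P1, P3, P6.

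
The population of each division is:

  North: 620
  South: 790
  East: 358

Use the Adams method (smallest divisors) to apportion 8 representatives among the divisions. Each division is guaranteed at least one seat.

North 3, South 3, East 2

Standard divisor 1768/8 ≈ 221; standard quotas: North 2.805, South 3.575, East 1.620.
Rounding up gives 3, 4, 2 = 9 seats, so the divisor must be adjusted.
With modified divisor 300: modified quotas North 2.067, South 2.633, East 1.193.
Rounding up: North 3, South 3, East 2 (total 8).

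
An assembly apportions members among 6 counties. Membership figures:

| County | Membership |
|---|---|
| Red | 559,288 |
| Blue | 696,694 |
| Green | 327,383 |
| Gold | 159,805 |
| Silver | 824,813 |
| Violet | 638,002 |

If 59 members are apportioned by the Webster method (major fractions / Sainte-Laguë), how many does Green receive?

Standard divisor 3205985/59 ≈ 54338.729; standard quotas: Red 10.293, Blue 12.821, Green 6.025, Gold 2.941, Silver 15.179, Violet 11.741.
Rounding to the nearest integer gives Red 10, Blue 13, Green 6, Gold 3, Silver 15, Violet 12 — total 59, matching the house size, so no adjustment is needed.
Green receives 6.

6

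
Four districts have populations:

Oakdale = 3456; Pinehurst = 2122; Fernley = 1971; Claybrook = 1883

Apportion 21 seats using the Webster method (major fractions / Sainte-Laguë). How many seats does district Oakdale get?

Standard divisor 9432/21 ≈ 449.143; standard quotas: Oakdale 7.695, Pinehurst 4.725, Fernley 4.388, Claybrook 4.192.
Rounding to the nearest integer gives Oakdale 8, Pinehurst 5, Fernley 4, Claybrook 4 — total 21, matching the house size, so no adjustment is needed.
Oakdale receives 8.

8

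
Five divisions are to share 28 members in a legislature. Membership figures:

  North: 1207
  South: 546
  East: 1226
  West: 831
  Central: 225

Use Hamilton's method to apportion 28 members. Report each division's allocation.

North: 8, South: 4, East: 8, West: 6, Central: 2

Total 4035; standard divisor 4035/28 ≈ 144.107.
Standard quotas: North 8.376, South 3.789, East 8.508, West 5.767, Central 1.561.
Lower quotas: North 8, South 3, East 8, West 5, Central 1 (sum 25, leaving 3 seats).
Remainders in descending order: South 0.789, West 0.767, Central 0.561, East 0.508, North 0.376.
Largest remainders: South, West, Central receive the extra seats.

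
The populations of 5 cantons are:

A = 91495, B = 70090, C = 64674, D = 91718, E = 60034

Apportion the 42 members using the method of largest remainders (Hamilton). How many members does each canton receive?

The standard divisor is 378011/42 ≈ 9000.262.
Standard quotas: A 10.1658, B 7.7876, C 7.1858, D 10.1906, E 6.6703.
Lower quotas: A 10, B 7, C 7, D 10, E 6 (sum 40, leaving 2 seats).
Remainders in descending order: B 0.7876, E 0.6703, D 0.1906, C 0.1858, A 0.1658.
Largest remainders: B, E receive the extra seats.

A 10, B 8, C 7, D 10, E 7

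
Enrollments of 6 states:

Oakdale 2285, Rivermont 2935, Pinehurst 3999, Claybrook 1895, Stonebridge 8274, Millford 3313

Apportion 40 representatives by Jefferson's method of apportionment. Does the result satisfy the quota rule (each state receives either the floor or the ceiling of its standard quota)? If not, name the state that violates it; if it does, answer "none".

Standard quotas: Oakdale 4.026, Rivermont 5.172, Pinehurst 7.046, Claybrook 3.339, Stonebridge 14.579, Millford 5.838.
Jefferson allocation: Oakdale 4, Rivermont 5, Pinehurst 7, Claybrook 3, Stonebridge 15, Millford 6.
Every allocation lies between the lower and upper quota.

none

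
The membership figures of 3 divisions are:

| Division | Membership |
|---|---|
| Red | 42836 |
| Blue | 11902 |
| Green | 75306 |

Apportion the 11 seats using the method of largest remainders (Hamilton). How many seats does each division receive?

Red 4; Blue 1; Green 6

Total 130044; standard divisor 130044/11 ≈ 11822.182.
Standard quotas: Red 3.6234, Blue 1.0068, Green 6.3699.
Lower quotas: Red 3, Blue 1, Green 6 (sum 10, leaving 1 seat).
Remainders in descending order: Red 0.6234, Green 0.3699, Blue 0.0068.
Largest remainder: Red receives the extra seat.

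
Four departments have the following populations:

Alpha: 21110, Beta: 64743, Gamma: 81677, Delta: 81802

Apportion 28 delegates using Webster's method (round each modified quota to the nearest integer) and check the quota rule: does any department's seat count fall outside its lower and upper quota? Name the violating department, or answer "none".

Standard quotas: Alpha 2.371, Beta 7.271, Gamma 9.172, Delta 9.186.
Webster allocation: Alpha 2, Beta 8, Gamma 9, Delta 9.
Every allocation lies between the lower and upper quota.

none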